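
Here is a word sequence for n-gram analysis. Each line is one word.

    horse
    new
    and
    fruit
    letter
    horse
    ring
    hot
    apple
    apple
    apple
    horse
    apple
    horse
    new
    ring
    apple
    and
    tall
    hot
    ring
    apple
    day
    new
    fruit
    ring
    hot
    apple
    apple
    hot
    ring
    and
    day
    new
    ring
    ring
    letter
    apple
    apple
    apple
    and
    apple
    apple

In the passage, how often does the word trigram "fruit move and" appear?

0

Scanning the 41 overlapping trigram windows for "fruit move and":
  (none found)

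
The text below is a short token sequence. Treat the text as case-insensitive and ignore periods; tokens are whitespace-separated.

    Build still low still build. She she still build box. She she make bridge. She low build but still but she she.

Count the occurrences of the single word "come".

0

Scanning the 22 tokens for "come":
  (none found)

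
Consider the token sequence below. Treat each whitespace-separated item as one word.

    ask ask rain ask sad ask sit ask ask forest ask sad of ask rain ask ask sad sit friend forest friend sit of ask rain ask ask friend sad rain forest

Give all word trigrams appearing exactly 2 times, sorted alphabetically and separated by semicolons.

Trigram counts meeting the condition (exactly 2 times):
  of ask rain: 2
  rain ask ask: 2

of ask rain; rain ask ask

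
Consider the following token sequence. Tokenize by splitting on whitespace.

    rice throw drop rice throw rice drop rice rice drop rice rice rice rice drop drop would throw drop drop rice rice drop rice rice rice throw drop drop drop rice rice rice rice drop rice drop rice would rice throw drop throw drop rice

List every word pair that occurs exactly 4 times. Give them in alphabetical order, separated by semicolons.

drop drop; rice throw

Bigram counts meeting the condition (exactly 4 times):
  drop drop: 4
  rice throw: 4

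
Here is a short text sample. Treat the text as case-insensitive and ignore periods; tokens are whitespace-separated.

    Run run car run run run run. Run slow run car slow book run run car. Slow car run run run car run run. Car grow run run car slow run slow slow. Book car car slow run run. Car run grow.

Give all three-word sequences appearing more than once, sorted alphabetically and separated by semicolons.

Trigram counts meeting the condition (more than once):
  car run run: 3
  car slow run: 2
  run car run: 3
  run car slow: 3
  run run car: 6
  run run run: 4

car run run; car slow run; run car run; run car slow; run run car; run run run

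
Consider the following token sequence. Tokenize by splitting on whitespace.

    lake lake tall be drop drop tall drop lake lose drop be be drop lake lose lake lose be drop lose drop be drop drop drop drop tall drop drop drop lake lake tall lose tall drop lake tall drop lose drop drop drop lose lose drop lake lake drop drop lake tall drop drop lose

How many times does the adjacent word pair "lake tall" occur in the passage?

4

Scanning the 55 overlapping bigram windows for "lake tall":
  position 2–3: lake tall
  position 33–34: lake tall
  position 38–39: lake tall
  position 52–53: lake tall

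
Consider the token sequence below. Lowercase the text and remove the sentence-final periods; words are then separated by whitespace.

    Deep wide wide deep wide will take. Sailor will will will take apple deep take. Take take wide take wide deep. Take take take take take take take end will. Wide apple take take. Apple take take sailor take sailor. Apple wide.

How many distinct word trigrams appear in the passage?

33

42 tokens → 40 trigram windows in total.
Repeated trigrams (each contributes count−1 duplicates):
  take take take: 6
  apple take take: 2
  deep take take: 2
7 duplicate windows → 40 − 7 = 33 distinct.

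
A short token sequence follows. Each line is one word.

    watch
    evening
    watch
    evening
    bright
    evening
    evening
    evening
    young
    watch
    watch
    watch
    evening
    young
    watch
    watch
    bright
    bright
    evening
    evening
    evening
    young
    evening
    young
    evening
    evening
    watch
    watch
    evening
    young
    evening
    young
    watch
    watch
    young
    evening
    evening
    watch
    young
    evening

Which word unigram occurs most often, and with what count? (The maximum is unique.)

"evening", 17 times

Unigram frequencies (highest first):
  evening: 17
  watch: 12
  young: 8
  bright: 3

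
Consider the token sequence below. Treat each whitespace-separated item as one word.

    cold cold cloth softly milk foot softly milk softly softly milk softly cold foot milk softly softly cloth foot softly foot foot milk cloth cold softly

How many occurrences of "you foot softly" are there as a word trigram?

0

Scanning the 24 overlapping trigram windows for "you foot softly":
  (none found)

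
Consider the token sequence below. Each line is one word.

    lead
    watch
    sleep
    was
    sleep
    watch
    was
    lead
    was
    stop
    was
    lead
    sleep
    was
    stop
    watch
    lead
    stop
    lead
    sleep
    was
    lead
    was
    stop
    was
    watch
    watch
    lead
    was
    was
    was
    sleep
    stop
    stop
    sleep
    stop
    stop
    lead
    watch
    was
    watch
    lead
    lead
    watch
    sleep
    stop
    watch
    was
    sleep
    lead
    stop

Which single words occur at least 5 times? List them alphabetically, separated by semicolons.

lead; sleep; stop; was; watch

Unigram counts meeting the condition (at least 5 times):
  lead: 11
  sleep: 8
  stop: 10
  was: 13
  watch: 9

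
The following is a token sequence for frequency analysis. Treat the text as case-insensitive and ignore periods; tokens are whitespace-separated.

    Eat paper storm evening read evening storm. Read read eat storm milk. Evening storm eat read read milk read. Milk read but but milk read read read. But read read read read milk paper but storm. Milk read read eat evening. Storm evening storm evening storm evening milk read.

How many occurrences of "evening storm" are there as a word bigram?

5

Scanning the 48 overlapping bigram windows for "evening storm":
  position 6–7: evening storm
  position 13–14: evening storm
  position 41–42: evening storm
  position 43–44: evening storm
  position 45–46: evening storm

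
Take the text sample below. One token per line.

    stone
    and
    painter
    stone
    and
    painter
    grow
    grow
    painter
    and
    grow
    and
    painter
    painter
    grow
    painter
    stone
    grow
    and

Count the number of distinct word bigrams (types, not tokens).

11

19 tokens → 18 bigram windows in total.
Repeated bigrams (each contributes count−1 duplicates):
  and painter: 3
  grow and: 2
  grow painter: 2
  painter grow: 2
  painter stone: 2
  stone and: 2
7 duplicate windows → 18 − 7 = 11 distinct.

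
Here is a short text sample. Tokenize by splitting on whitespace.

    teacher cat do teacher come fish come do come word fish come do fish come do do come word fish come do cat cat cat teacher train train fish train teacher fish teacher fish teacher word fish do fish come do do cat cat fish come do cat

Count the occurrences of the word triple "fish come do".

Scanning the 46 overlapping trigram windows for "fish come do":
  position 6–8: fish come do
  position 11–13: fish come do
  position 14–16: fish come do
  position 20–22: fish come do
  position 39–41: fish come do
  position 45–47: fish come do

6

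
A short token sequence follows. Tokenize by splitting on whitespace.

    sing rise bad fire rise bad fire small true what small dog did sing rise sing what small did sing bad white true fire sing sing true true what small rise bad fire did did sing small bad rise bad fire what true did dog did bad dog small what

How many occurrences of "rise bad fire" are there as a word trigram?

Scanning the 48 overlapping trigram windows for "rise bad fire":
  position 2–4: rise bad fire
  position 5–7: rise bad fire
  position 31–33: rise bad fire
  position 39–41: rise bad fire

4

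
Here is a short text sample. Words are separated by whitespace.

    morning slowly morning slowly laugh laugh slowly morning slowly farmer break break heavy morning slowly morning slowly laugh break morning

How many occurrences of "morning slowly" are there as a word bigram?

5

Scanning the 19 overlapping bigram windows for "morning slowly":
  position 1–2: morning slowly
  position 3–4: morning slowly
  position 8–9: morning slowly
  position 14–15: morning slowly
  position 16–17: morning slowly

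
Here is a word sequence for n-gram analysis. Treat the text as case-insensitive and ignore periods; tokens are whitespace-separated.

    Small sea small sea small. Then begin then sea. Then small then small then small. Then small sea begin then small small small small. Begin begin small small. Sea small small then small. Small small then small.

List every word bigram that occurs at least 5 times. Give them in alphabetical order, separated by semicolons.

Bigram counts meeting the condition (at least 5 times):
  small small: 7
  small then: 6
  then small: 7

small small; small then; then small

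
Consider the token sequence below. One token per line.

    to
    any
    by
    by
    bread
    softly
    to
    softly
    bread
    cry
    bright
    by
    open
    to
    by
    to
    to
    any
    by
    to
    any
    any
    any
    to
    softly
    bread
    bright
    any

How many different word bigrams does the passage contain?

20

28 tokens → 27 bigram windows in total.
Repeated bigrams (each contributes count−1 duplicates):
  to any: 3
  any any: 2
  any by: 2
  by to: 2
  softly bread: 2
  to softly: 2
7 duplicate windows → 27 − 7 = 20 distinct.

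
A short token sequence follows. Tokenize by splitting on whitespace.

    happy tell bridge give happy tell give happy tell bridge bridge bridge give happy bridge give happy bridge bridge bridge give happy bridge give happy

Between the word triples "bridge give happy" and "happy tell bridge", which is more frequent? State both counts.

"bridge give happy": 5 occurrences
"happy tell bridge": 2 occurrences

"bridge give happy" (5 vs 2)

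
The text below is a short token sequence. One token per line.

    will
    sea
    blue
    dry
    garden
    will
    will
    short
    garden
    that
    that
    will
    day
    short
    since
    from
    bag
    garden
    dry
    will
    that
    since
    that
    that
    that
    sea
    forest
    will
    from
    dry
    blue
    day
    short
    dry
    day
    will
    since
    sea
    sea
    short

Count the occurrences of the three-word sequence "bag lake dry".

Scanning the 38 overlapping trigram windows for "bag lake dry":
  (none found)

0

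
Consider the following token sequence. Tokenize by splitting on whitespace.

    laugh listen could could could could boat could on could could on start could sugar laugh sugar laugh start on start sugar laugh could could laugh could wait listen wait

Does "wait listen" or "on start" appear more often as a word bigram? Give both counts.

"on start" (2 vs 1)

"wait listen": 1 occurrence
"on start": 2 occurrences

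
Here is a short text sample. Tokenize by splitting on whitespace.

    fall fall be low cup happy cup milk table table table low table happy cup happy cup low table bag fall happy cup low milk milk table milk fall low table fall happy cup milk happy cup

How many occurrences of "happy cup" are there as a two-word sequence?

Scanning the 36 overlapping bigram windows for "happy cup":
  position 6–7: happy cup
  position 14–15: happy cup
  position 16–17: happy cup
  position 22–23: happy cup
  position 33–34: happy cup
  position 36–37: happy cup

6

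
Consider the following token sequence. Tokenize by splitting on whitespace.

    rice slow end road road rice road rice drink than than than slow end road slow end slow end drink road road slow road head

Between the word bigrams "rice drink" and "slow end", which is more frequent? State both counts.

"rice drink": 1 occurrence
"slow end": 4 occurrences

"slow end" (4 vs 1)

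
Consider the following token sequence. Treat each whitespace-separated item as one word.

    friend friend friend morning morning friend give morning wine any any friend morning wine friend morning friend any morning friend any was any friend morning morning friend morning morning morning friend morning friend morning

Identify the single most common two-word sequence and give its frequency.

"friend morning", 7 times

Bigram frequencies (highest first):
  friend morning: 7
  morning friend: 6
  morning morning: 4
  friend friend: 2
  morning wine: 2
  any friend: 2
  … (9 more, each ≤ 2)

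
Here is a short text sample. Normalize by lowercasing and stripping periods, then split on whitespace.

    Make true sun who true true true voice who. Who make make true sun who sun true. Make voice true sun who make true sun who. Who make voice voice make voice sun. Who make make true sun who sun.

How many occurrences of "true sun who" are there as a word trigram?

Scanning the 38 overlapping trigram windows for "true sun who":
  position 2–4: true sun who
  position 13–15: true sun who
  position 20–22: true sun who
  position 24–26: true sun who
  position 37–39: true sun who

5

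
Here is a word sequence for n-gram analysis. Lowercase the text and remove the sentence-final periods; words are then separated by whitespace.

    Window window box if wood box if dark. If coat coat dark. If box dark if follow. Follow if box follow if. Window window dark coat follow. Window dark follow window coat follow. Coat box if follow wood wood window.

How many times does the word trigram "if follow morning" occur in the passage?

0

Scanning the 38 overlapping trigram windows for "if follow morning":
  (none found)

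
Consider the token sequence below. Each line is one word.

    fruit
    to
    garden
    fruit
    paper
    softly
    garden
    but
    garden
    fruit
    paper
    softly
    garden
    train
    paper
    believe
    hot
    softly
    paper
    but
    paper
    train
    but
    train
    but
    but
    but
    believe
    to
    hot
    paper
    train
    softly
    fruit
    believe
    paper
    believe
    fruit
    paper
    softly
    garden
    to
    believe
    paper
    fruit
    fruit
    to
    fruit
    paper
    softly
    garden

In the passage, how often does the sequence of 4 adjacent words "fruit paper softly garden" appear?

4

Scanning the 48 overlapping 4-gram windows for "fruit paper softly garden":
  position 4–7: fruit paper softly garden
  position 10–13: fruit paper softly garden
  position 38–41: fruit paper softly garden
  position 48–51: fruit paper softly garden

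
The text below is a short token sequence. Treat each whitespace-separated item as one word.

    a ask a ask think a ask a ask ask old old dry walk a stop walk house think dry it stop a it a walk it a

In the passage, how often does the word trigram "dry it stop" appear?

Scanning the 26 overlapping trigram windows for "dry it stop":
  position 20–22: dry it stop

1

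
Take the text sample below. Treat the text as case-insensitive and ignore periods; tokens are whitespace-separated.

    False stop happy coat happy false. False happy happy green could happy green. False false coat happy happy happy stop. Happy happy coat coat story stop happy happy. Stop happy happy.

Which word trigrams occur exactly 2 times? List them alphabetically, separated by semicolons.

happy happy stop; happy stop happy

Trigram counts meeting the condition (exactly 2 times):
  happy happy stop: 2
  happy stop happy: 2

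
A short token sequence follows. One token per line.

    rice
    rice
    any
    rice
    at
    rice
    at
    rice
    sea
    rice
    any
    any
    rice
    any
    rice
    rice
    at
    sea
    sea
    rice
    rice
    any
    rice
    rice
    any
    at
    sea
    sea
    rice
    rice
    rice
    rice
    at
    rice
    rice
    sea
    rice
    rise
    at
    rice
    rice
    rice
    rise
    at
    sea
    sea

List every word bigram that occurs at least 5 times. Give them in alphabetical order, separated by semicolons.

Bigram counts meeting the condition (at least 5 times):
  rice any: 5
  rice rice: 10

rice any; rice rice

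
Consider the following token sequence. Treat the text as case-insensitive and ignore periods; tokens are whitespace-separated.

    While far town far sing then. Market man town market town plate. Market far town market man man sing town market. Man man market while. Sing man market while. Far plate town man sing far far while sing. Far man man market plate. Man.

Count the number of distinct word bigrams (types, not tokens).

29

44 tokens → 43 bigram windows in total.
Repeated bigrams (each contributes count−1 duplicates):
  man man: 3
  man market: 3
  market man: 3
  town market: 3
  far town: 2
  man sing: 2
  market while: 2
  sing far: 2
  … (2 more repeated)
14 duplicate windows → 43 − 14 = 29 distinct.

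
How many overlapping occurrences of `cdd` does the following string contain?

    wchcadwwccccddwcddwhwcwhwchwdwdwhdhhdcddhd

Sliding a length-3 window over the 42 characters (40 positions):
  position 12–14: cdd
  position 16–18: cdd
  position 38–40: cdd

3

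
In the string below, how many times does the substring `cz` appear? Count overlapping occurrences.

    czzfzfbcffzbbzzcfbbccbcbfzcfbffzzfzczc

2

Sliding a length-2 window over the 38 characters (37 positions):
  position 1–2: cz
  position 36–37: cz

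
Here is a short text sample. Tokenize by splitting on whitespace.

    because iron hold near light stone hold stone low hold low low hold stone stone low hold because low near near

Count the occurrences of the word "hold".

Scanning the 21 tokens for "hold":
  position 3: hold
  position 7: hold
  position 10: hold
  position 13: hold
  position 17: hold

5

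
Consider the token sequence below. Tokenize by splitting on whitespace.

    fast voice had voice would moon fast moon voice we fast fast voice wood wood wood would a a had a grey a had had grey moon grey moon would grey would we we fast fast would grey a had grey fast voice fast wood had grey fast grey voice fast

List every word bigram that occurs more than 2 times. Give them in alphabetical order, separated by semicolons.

Bigram counts meeting the condition (more than 2 times):
  a had: 3
  fast voice: 3
  had grey: 3

a had; fast voice; had grey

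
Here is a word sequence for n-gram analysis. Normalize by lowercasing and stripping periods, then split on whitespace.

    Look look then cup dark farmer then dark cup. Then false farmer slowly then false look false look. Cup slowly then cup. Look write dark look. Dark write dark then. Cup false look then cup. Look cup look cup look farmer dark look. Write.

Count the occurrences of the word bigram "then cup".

Scanning the 43 overlapping bigram windows for "then cup":
  position 3–4: then cup
  position 21–22: then cup
  position 30–31: then cup
  position 34–35: then cup

4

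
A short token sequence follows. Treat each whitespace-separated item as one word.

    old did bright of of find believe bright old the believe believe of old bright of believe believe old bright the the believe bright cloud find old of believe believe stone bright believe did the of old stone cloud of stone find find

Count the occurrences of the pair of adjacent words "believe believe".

3

Scanning the 42 overlapping bigram windows for "believe believe":
  position 11–12: believe believe
  position 17–18: believe believe
  position 29–30: believe believe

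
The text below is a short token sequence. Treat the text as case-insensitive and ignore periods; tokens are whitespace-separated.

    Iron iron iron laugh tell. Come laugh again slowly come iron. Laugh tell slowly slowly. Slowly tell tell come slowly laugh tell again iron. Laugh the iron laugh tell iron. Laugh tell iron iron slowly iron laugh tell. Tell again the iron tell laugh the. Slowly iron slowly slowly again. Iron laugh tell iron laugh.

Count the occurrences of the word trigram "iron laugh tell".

Scanning the 53 overlapping trigram windows for "iron laugh tell":
  position 3–5: iron laugh tell
  position 11–13: iron laugh tell
  position 27–29: iron laugh tell
  position 30–32: iron laugh tell
  position 36–38: iron laugh tell
  position 51–53: iron laugh tell

6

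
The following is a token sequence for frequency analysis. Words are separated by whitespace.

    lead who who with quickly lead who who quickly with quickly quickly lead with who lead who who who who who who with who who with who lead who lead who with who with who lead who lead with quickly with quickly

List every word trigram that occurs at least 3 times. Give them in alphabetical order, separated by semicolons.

Trigram counts meeting the condition (at least 3 times):
  lead who who: 3
  who lead who: 4
  who who who: 4
  who who with: 3
  who with who: 4
  with who lead: 3

lead who who; who lead who; who who who; who who with; who with who; with who lead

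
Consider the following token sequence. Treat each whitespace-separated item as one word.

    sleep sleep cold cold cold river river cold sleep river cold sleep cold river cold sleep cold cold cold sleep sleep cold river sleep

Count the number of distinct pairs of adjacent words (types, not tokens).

24 tokens → 23 bigram windows in total.
Repeated bigrams (each contributes count−1 duplicates):
  cold cold: 4
  cold sleep: 4
  sleep cold: 4
  cold river: 3
  river cold: 3
  sleep sleep: 2
14 duplicate windows → 23 − 14 = 9 distinct.

9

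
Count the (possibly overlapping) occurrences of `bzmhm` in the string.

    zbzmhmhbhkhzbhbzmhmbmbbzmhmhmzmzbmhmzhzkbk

Sliding a length-5 window over the 42 characters (38 positions):
  position 2–6: bzmhm
  position 15–19: bzmhm
  position 23–27: bzmhm

3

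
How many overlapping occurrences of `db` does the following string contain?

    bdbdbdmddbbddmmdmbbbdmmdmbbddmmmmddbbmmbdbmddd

Sliding a length-2 window over the 46 characters (45 positions):
  position 2–3: db
  position 4–5: db
  position 9–10: db
  position 35–36: db
  position 41–42: db

5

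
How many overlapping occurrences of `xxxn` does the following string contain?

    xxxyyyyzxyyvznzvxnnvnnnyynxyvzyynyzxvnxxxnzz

Sliding a length-4 window over the 44 characters (41 positions):
  position 39–42: xxxn

1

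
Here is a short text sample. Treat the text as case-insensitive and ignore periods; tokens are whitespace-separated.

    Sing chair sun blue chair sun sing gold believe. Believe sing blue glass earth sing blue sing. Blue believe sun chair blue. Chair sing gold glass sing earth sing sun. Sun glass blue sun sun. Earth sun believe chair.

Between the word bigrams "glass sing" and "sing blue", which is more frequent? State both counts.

"glass sing": 1 occurrence
"sing blue": 3 occurrences

"sing blue" (3 vs 1)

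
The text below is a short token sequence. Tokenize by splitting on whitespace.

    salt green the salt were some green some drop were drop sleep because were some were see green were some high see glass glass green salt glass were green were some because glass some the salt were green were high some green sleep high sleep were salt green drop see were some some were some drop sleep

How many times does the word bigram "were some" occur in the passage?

6

Scanning the 56 overlapping bigram windows for "were some":
  position 5–6: were some
  position 14–15: were some
  position 19–20: were some
  position 30–31: were some
  position 51–52: were some
  position 54–55: were some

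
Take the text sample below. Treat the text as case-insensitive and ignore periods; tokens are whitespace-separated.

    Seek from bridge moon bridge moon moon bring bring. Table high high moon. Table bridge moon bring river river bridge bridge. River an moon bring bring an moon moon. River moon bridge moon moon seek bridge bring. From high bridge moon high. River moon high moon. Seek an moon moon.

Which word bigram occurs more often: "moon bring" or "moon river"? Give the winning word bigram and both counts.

"moon bring": 3 occurrences
"moon river": 1 occurrence

"moon bring" (3 vs 1)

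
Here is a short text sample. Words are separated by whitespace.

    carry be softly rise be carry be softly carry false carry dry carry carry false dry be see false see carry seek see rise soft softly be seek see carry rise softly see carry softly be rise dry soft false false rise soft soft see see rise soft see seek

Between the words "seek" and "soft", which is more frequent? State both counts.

"soft" (5 vs 3)

"seek": 3 occurrences
"soft": 5 occurrences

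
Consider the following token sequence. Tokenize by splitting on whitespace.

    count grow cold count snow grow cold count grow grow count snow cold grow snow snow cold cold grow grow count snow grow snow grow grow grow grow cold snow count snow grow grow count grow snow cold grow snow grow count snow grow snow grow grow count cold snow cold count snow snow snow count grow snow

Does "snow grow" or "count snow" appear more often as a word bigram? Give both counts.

"snow grow": 7 occurrences
"count snow": 6 occurrences

"snow grow" (7 vs 6)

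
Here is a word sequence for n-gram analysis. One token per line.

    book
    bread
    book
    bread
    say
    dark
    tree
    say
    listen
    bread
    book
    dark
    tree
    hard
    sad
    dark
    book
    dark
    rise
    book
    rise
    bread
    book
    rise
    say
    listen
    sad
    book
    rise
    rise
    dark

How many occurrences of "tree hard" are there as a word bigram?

Scanning the 30 overlapping bigram windows for "tree hard":
  position 13–14: tree hard

1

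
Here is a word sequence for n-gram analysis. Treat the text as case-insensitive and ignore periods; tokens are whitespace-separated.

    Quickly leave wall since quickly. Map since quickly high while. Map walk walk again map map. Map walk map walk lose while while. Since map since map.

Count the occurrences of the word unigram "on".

Scanning the 27 tokens for "on":
  (none found)

0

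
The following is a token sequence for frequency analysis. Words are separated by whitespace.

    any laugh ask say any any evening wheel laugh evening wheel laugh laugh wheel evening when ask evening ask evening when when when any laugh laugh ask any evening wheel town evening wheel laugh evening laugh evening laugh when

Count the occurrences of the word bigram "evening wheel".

Scanning the 38 overlapping bigram windows for "evening wheel":
  position 7–8: evening wheel
  position 10–11: evening wheel
  position 29–30: evening wheel
  position 32–33: evening wheel

4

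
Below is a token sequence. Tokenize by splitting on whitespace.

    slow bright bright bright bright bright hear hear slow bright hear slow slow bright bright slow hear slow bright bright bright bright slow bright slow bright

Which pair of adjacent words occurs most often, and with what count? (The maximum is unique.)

Bigram frequencies (highest first):
  bright bright: 8
  slow bright: 6
  hear slow: 3
  bright slow: 3
  bright hear: 2
  hear hear: 1
  … (2 more, each ≤ 1)

"bright bright", 8 times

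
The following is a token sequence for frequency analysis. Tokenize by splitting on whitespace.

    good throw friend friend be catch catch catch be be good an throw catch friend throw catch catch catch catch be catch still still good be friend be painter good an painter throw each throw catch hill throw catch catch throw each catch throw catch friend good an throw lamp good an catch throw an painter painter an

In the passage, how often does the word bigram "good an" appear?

Scanning the 57 overlapping bigram windows for "good an":
  position 11–12: good an
  position 30–31: good an
  position 47–48: good an
  position 51–52: good an

4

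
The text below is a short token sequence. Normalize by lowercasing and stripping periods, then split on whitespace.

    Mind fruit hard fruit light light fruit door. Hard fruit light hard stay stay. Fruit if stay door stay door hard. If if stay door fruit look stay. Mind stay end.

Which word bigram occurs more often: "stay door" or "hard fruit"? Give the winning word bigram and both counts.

"stay door" (3 vs 2)

"stay door": 3 occurrences
"hard fruit": 2 occurrences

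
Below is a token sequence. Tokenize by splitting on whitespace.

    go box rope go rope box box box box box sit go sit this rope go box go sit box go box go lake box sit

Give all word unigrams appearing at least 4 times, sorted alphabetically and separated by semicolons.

Unigram counts meeting the condition (at least 4 times):
  box: 10
  go: 7
  sit: 4

box; go; sit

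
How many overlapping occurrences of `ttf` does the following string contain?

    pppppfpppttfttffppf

Sliding a length-3 window over the 19 characters (17 positions):
  position 10–12: ttf
  position 13–15: ttf

2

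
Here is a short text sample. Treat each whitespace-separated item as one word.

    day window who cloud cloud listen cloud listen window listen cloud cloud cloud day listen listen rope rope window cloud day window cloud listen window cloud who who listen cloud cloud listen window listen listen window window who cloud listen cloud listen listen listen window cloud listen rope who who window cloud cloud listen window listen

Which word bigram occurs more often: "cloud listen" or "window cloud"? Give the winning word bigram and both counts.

"cloud listen": 8 occurrences
"window cloud": 5 occurrences

"cloud listen" (8 vs 5)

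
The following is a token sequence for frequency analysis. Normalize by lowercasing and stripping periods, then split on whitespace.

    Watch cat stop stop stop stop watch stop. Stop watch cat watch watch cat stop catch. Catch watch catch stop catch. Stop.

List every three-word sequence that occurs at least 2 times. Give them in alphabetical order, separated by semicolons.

stop stop stop; stop stop watch; watch cat stop

Trigram counts meeting the condition (at least 2 times):
  stop stop stop: 2
  stop stop watch: 2
  watch cat stop: 2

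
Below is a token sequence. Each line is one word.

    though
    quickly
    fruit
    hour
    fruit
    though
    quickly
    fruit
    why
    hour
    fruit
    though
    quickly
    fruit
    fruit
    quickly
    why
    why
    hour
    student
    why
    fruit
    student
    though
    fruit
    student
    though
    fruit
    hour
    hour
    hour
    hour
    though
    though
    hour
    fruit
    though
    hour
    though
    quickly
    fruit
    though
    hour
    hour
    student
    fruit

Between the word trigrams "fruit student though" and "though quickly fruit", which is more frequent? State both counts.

"though quickly fruit" (4 vs 2)

"fruit student though": 2 occurrences
"though quickly fruit": 4 occurrences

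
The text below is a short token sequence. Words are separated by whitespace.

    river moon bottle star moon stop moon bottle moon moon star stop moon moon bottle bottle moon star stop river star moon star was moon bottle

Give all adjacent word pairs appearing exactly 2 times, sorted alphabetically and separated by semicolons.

bottle moon; moon moon; star moon; star stop; stop moon

Bigram counts meeting the condition (exactly 2 times):
  bottle moon: 2
  moon moon: 2
  star moon: 2
  star stop: 2
  stop moon: 2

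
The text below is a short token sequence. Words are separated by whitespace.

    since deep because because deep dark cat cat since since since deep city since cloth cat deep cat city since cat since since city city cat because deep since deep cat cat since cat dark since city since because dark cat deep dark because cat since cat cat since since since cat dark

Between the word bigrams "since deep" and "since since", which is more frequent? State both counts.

"since deep": 3 occurrences
"since since": 5 occurrences

"since since" (5 vs 3)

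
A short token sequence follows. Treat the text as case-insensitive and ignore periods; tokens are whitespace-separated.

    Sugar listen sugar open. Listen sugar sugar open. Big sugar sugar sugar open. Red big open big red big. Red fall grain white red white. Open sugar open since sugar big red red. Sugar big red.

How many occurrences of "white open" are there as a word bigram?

Scanning the 35 overlapping bigram windows for "white open":
  position 25–26: white open

1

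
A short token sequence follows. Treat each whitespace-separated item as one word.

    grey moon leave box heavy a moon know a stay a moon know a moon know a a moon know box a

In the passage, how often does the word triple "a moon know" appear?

Scanning the 20 overlapping trigram windows for "a moon know":
  position 6–8: a moon know
  position 11–13: a moon know
  position 14–16: a moon know
  position 18–20: a moon know

4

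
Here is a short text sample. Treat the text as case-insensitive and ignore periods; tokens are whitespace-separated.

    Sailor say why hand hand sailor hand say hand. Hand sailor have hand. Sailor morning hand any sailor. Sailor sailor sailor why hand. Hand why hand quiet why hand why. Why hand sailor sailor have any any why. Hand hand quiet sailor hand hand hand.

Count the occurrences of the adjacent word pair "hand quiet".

2

Scanning the 44 overlapping bigram windows for "hand quiet":
  position 26–27: hand quiet
  position 40–41: hand quiet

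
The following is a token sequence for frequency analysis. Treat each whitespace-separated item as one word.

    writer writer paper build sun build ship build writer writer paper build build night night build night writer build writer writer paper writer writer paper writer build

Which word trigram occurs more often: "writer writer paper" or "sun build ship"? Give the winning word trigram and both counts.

"writer writer paper": 4 occurrences
"sun build ship": 1 occurrence

"writer writer paper" (4 vs 1)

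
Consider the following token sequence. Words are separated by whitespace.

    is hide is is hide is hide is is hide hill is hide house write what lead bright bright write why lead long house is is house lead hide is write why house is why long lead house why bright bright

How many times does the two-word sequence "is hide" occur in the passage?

Scanning the 40 overlapping bigram windows for "is hide":
  position 1–2: is hide
  position 4–5: is hide
  position 6–7: is hide
  position 9–10: is hide
  position 12–13: is hide

5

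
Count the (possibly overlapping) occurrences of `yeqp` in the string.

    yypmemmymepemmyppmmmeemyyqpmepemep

Sliding a length-4 window over the 34 characters (31 positions):
  (no match at any position)

0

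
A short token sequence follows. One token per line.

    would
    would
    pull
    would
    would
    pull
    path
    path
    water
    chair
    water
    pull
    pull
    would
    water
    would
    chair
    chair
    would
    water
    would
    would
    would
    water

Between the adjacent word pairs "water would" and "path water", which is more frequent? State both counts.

"water would": 2 occurrences
"path water": 1 occurrence

"water would" (2 vs 1)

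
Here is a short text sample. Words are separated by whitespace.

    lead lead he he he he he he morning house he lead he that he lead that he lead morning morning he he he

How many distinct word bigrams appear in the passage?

24 tokens → 23 bigram windows in total.
Repeated bigrams (each contributes count−1 duplicates):
  he he: 7
  he lead: 3
  lead he: 2
  that he: 2
10 duplicate windows → 23 − 10 = 13 distinct.

13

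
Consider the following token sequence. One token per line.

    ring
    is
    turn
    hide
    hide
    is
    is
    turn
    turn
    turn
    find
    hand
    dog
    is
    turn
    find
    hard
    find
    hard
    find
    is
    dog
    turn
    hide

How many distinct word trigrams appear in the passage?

21

24 tokens → 22 trigram windows in total.
Repeated trigrams (each contributes count−1 duplicates):
  find hard find: 2
1 duplicate windows → 22 − 1 = 21 distinct.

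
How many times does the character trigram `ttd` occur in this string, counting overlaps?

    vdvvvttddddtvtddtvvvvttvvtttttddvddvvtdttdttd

Sliding a length-3 window over the 45 characters (43 positions):
  position 6–8: ttd
  position 29–31: ttd
  position 40–42: ttd
  position 43–45: ttd

4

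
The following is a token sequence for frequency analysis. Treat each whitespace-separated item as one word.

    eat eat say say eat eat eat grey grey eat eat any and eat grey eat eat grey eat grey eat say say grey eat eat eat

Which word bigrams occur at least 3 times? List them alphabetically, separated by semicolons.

Bigram counts meeting the condition (at least 3 times):
  eat eat: 7
  eat grey: 4
  grey eat: 5

eat eat; eat grey; grey eat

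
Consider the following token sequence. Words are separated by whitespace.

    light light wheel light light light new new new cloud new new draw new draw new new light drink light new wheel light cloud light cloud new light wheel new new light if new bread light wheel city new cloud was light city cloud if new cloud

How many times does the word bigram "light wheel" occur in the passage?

3

Scanning the 46 overlapping bigram windows for "light wheel":
  position 2–3: light wheel
  position 28–29: light wheel
  position 36–37: light wheel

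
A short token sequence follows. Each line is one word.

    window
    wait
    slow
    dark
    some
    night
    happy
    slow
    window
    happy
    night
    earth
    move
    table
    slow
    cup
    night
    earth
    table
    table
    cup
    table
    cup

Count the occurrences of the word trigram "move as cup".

0

Scanning the 21 overlapping trigram windows for "move as cup":
  (none found)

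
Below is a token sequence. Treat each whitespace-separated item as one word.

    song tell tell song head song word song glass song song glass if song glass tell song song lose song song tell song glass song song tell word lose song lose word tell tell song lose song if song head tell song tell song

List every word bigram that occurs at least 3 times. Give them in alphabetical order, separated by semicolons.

Bigram counts meeting the condition (at least 3 times):
  lose song: 3
  song glass: 4
  song lose: 3
  song song: 4
  song tell: 4
  tell song: 6

lose song; song glass; song lose; song song; song tell; tell song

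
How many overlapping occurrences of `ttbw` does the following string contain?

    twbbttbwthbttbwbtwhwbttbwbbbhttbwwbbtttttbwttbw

Sliding a length-4 window over the 47 characters (44 positions):
  position 5–8: ttbw
  position 12–15: ttbw
  position 22–25: ttbw
  position 30–33: ttbw
  position 40–43: ttbw
  position 44–47: ttbw

6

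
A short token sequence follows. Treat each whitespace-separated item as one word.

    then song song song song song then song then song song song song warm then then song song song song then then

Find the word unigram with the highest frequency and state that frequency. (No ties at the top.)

Unigram frequencies (highest first):
  song: 14
  then: 7
  warm: 1

"song", 14 times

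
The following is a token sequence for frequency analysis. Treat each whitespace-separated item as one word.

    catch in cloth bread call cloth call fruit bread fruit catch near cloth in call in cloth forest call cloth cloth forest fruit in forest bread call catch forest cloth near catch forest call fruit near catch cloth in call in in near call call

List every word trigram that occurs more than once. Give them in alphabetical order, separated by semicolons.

cloth in call; in call in

Trigram counts meeting the condition (more than once):
  cloth in call: 2
  in call in: 2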